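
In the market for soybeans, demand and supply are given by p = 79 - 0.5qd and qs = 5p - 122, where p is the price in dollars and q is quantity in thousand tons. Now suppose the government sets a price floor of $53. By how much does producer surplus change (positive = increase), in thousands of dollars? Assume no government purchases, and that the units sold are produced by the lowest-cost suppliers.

Rearranging demand gives qd = 158 - 2p. Equilibrium: 158 - 2p = 5p - 122, so 280 = 7p and p* = 40, q* = 78.
Since 53 > 40, the floor is binding.
At p = 53: qd = 158 - 2·53 = 52 and qs = 5·53 - 122 = 143.
Producer surplus without the control is ½ · (40 - 24.4) · 78 = 608.4.
With the floor, 52 units are sold at 53. The supply price at q = 52 is 34.8, so PS = ½ · [(53 - 24.4) + (53 - 34.8)] · 52 = 1216.8.
Change in producer surplus = 1216.8 - 608.4 = 608.4.

608.4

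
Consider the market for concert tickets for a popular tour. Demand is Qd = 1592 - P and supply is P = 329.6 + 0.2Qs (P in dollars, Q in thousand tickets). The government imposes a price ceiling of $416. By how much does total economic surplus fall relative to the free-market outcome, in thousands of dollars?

230640

Rearranging supply gives Qs = 5P - 1648. In a free market, 1592 - P = 5P - 1648 gives the equilibrium P* = 540, Q* = 1052.
Since 416 < 540, the ceiling is binding.
At P = 416: Qd = 1592 - 416 = 1176 and Qs = 5·416 - 1648 = 432.
Quantity traded falls to 432. At Q = 432 the demand price is 1592 - 432 = 1160 and the supply price is (1648 + 432)/5 = 416.
Deadweight loss = ½ · (1160 - 416) · (1052 - 432) = ½ · 744 · 620 = 230640.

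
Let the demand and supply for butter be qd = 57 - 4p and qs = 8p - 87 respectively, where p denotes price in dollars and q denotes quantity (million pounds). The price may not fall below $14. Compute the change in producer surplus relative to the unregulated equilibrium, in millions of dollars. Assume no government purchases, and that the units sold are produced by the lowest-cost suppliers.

Setting quantity demanded equal to quantity supplied, 57 - 4p = 8p - 87, gives p* = 12 and q* = 9.
Because the floor (14) lies above the market-clearing price, it is binding.
At p = 14: qd = 57 - 4·14 = 1 and qs = 8·14 - 87 = 25.
Producer surplus without the control is ½ · (12 - 10.875) · 9 = 5.0625.
With the floor, 1 units are sold at 14. The supply price at q = 1 is 11, so PS = ½ · [(14 - 10.875) + (14 - 11)] · 1 = 3.0625.
Change in producer surplus = 3.0625 - 5.0625 = -2.

-2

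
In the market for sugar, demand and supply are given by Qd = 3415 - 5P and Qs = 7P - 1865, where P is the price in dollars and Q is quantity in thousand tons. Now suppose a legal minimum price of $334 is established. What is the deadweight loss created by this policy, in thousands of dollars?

Setting quantity demanded equal to quantity supplied, 3415 - 5P = 7P - 1865, gives P* = 440 and Q* = 1215.
Since 334 is below P* = 440, the floor does not bind and the free-market outcome prevails.
Since the control does not bind, no trades are prevented and deadweight loss is zero.

0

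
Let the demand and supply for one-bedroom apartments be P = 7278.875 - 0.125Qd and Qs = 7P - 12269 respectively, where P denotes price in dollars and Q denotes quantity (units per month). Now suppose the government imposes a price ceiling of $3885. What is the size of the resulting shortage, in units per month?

12225

Rearranging demand gives Qd = 58231 - 8P. Without the control the market clears where 58231 - 8P = 7P - 12269, i.e. P* = 4700 and Q* = 20631.
Because the ceiling (3885) lies below the market-clearing price, it is binding.
At P = 3885: Qd = 58231 - 8·3885 = 27151 and Qs = 7·3885 - 12269 = 14926.
Shortage = Qd - Qs = 27151 - 14926 = 12225.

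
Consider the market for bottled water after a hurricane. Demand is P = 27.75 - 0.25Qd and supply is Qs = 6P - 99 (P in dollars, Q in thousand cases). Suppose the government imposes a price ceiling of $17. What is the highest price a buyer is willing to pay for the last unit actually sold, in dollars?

Rearranging demand gives Qd = 111 - 4P. Without the control the market clears where 111 - 4P = 6P - 99, i.e. P* = 21 and Q* = 27.
The ceiling of 17 is below the equilibrium price 21, so it binds.
At P = 17: Qd = 111 - 4·17 = 43 and Qs = 6·17 - 99 = 3.
Only 3 units reach the market. On the demand curve, the marginal buyer's willingness to pay at Q = 3 is (111 - 3)/4 = 27.

27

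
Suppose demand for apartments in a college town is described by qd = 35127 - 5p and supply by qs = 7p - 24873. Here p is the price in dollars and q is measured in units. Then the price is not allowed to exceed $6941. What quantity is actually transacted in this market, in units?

10127

In a free market, 35127 - 5p = 7p - 24873 gives the equilibrium p* = 5000, q* = 10127.
Since 6941 is above p* = 5000, the ceiling does not bind and the free-market outcome prevails.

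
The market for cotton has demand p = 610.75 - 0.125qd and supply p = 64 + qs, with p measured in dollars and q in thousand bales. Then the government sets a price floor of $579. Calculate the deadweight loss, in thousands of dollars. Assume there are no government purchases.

Rearranging demand gives qd = 4886 - 8p; rearranging supply gives qs = p - 64. In a free market, 4886 - 8p = p - 64 gives the equilibrium p* = 550, q* = 486.
The floor of 579 is above the equilibrium price 550, so it binds.
At p = 579: qd = 4886 - 8·579 = 254 and qs = 579 - 64 = 515.
Quantity traded falls to 254. At q = 254 the demand price is (4886 - 254)/8 = 579 and the supply price is 64 + 254 = 318.
Deadweight loss = ½ · (579 - 318) · (486 - 254) = ½ · 261 · 232 = 30276.

30276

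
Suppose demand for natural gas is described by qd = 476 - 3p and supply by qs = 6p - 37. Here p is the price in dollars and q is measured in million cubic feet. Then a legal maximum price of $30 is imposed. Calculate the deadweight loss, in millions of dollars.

Setting quantity demanded equal to quantity supplied, 476 - 3p = 6p - 37, gives p* = 57 and q* = 305.
The ceiling of 30 is below the equilibrium price 57, so it binds.
At p = 30: qd = 476 - 3·30 = 386 and qs = 6·30 - 37 = 143.
Quantity traded falls to 143. At q = 143 the demand price is (476 - 143)/3 = 111 and the supply price is (37 + 143)/6 = 30.
Deadweight loss = ½ · (111 - 30) · (305 - 143) = ½ · 81 · 162 = 6561.

6561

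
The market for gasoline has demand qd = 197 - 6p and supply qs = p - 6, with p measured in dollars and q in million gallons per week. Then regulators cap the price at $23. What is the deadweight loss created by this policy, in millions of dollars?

21

Without the control the market clears where 197 - 6p = p - 6, i.e. p* = 29 and q* = 23.
The ceiling of 23 is below the equilibrium price 29, so it binds.
At p = 23: qd = 197 - 6·23 = 59 and qs = 23 - 6 = 17.
Quantity traded falls to 17. At q = 17 the demand price is (197 - 17)/6 = 30 and the supply price is 6 + 17 = 23.
Deadweight loss = ½ · (30 - 23) · (23 - 17) = ½ · 7 · 6 = 21.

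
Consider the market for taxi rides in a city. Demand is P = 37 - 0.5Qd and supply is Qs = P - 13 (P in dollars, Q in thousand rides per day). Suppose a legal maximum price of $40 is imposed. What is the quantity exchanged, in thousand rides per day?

Rearranging demand gives Qd = 74 - 2P. Without the control the market clears where 74 - 2P = P - 13, i.e. P* = 29 and Q* = 16.
Since 40 is above P* = 29, the ceiling does not bind and the free-market outcome prevails.

16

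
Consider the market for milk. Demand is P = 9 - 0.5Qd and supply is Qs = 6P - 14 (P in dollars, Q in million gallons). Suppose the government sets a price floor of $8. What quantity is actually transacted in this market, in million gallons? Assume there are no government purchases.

2

Rearranging demand gives Qd = 18 - 2P. In a free market, 18 - 2P = 6P - 14 gives the equilibrium P* = 4, Q* = 10.
Because the floor (8) lies above the market-clearing price, it is binding.
At P = 8: Qd = 18 - 2·8 = 2 and Qs = 6·8 - 14 = 34.
The quantity actually transacted is the short side, demand: 2.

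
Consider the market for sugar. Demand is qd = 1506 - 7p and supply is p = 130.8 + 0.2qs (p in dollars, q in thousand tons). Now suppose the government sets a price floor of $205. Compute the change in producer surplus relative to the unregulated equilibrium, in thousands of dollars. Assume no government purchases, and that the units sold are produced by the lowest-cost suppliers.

Rearranging supply gives qs = 5p - 654. Setting quantity demanded equal to quantity supplied, 1506 - 7p = 5p - 654, gives p* = 180 and q* = 246.
Because the floor (205) lies above the market-clearing price, it is binding.
At p = 205: qd = 1506 - 7·205 = 71 and qs = 5·205 - 654 = 371.
Producer surplus without the control is ½ · (180 - 130.8) · 246 = 6051.6.
With the floor, 71 units are sold at 205. The supply price at q = 71 is 145, so PS = ½ · [(205 - 130.8) + (205 - 145)] · 71 = 4764.1.
Change in producer surplus = 4764.1 - 6051.6 = -1287.5.

-1287.5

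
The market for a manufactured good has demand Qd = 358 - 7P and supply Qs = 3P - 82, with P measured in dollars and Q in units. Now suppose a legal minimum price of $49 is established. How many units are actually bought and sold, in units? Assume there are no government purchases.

Without the control the market clears where 358 - 7P = 3P - 82, i.e. P* = 44 and Q* = 50.
Because the floor (49) lies above the market-clearing price, it is binding.
At P = 49: Qd = 358 - 7·49 = 15 and Qs = 3·49 - 82 = 65.
The quantity actually transacted is the short side, demand: 15.

15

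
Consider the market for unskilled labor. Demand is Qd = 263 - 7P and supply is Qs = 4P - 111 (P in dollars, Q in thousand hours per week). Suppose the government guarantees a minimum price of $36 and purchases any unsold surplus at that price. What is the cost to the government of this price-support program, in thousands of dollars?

792

In a free market, 263 - 7P = 4P - 111 gives the equilibrium P* = 34, Q* = 25.
Since 36 > 34, the floor is binding.
At P = 36: Qd = 263 - 7·36 = 11 and Qs = 4·36 - 111 = 33.
Surplus = Qs - Qd = 22.
Government expenditure = surplus × support price = 22 × 36 = 792.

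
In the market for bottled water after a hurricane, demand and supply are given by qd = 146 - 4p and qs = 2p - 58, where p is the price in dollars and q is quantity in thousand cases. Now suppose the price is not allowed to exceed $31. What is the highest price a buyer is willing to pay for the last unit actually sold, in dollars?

35.5

Setting quantity demanded equal to quantity supplied, 146 - 4p = 2p - 58, gives p* = 34 and q* = 10.
The ceiling of 31 is below the equilibrium price 34, so it binds.
At p = 31: qd = 146 - 4·31 = 22 and qs = 2·31 - 58 = 4.
Only 4 units reach the market. On the demand curve, the marginal buyer's willingness to pay at q = 4 is (146 - 4)/4 = 35.5.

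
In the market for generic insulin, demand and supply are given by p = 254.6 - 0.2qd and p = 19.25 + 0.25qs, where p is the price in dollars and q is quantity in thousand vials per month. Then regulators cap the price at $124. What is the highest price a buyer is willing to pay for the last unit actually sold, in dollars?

170.8

Rearranging demand gives qd = 1273 - 5p; rearranging supply gives qs = 4p - 77. Equilibrium: 1273 - 5p = 4p - 77, so 1350 = 9p and p* = 150, q* = 523.
The ceiling of 124 is below the equilibrium price 150, so it binds.
At p = 124: qd = 1273 - 5·124 = 653 and qs = 4·124 - 77 = 419.
Only 419 units reach the market. On the demand curve, the marginal buyer's willingness to pay at q = 419 is (1273 - 419)/5 = 170.8.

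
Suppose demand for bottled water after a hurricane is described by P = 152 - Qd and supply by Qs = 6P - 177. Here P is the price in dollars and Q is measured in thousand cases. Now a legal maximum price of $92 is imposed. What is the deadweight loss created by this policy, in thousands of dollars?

0

Rearranging demand gives Qd = 152 - P. Without the control the market clears where 152 - P = 6P - 177, i.e. P* = 47 and Q* = 105.
The ceiling of 92 is above the equilibrium price 47, so it is not binding; the market clears at P* = 47, Q* = 105.
Since the control does not bind, no trades are prevented and deadweight loss is zero.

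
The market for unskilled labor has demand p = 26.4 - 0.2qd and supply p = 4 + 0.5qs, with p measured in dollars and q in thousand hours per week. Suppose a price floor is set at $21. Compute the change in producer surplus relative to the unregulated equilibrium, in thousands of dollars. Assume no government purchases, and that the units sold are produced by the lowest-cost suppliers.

Rearranging demand gives qd = 132 - 5p; rearranging supply gives qs = 2p - 8. In a free market, 132 - 5p = 2p - 8 gives the equilibrium p* = 20, q* = 32.
Since 21 > 20, the floor is binding.
At p = 21: qd = 132 - 5·21 = 27 and qs = 2·21 - 8 = 34.
Producer surplus without the control is ½ · (20 - 4) · 32 = 256.
With the floor, 27 units are sold at 21. The supply price at q = 27 is 17.5, so PS = ½ · [(21 - 4) + (21 - 17.5)] · 27 = 276.75.
Change in producer surplus = 276.75 - 256 = 20.75.

20.75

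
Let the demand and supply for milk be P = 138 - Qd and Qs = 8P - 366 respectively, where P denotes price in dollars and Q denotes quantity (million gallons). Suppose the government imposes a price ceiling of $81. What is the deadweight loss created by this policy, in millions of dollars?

0

Rearranging demand gives Qd = 138 - P. Setting quantity demanded equal to quantity supplied, 138 - P = 8P - 366, gives P* = 56 and Q* = 82.
Since 81 is above P* = 56, the ceiling does not bind and the free-market outcome prevails.
Since the control does not bind, no trades are prevented and deadweight loss is zero.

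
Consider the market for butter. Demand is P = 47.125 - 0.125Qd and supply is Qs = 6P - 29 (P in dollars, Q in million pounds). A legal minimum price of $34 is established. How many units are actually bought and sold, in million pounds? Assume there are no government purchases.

Rearranging demand gives Qd = 377 - 8P. Without the control the market clears where 377 - 8P = 6P - 29, i.e. P* = 29 and Q* = 145.
Because the floor (34) lies above the market-clearing price, it is binding.
At P = 34: Qd = 377 - 8·34 = 105 and Qs = 6·34 - 29 = 175.
The quantity actually transacted is the short side, demand: 105.

105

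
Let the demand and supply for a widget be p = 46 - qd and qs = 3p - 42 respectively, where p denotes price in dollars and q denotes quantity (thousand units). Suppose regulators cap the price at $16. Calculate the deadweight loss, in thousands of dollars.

Rearranging demand gives qd = 46 - p. Equilibrium: 46 - p = 3p - 42, so 88 = 4p and p* = 22, q* = 24.
Because the ceiling (16) lies below the market-clearing price, it is binding.
At p = 16: qd = 46 - 16 = 30 and qs = 3·16 - 42 = 6.
Quantity traded falls to 6. At q = 6 the demand price is 46 - 6 = 40 and the supply price is (42 + 6)/3 = 16.
Deadweight loss = ½ · (40 - 16) · (24 - 6) = ½ · 24 · 18 = 216.

216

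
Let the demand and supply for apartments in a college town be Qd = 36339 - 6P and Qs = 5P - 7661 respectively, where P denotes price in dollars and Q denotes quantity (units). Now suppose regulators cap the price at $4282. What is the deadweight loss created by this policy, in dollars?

Equilibrium: 36339 - 6P = 5P - 7661, so 44000 = 11P and P* = 4000, Q* = 12339.
Since 4282 is above P* = 4000, the ceiling does not bind and the free-market outcome prevails.
Since the control does not bind, no trades are prevented and deadweight loss is zero.

0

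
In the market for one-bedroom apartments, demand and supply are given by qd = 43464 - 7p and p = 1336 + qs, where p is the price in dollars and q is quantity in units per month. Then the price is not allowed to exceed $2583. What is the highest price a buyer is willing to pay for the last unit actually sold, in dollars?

6031

Rearranging supply gives qs = p - 1336. Setting quantity demanded equal to quantity supplied, 43464 - 7p = p - 1336, gives p* = 5600 and q* = 4264.
Because the ceiling (2583) lies below the market-clearing price, it is binding.
At p = 2583: qd = 43464 - 7·2583 = 25383 and qs = 2583 - 1336 = 1247.
Only 1247 units reach the market. On the demand curve, the marginal buyer's willingness to pay at q = 1247 is (43464 - 1247)/7 = 6031.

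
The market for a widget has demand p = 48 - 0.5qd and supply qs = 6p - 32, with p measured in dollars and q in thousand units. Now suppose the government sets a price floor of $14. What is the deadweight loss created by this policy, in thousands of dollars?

Rearranging demand gives qd = 96 - 2p. Without the control the market clears where 96 - 2p = 6p - 32, i.e. p* = 16 and q* = 64.
The floor of 14 is below the equilibrium price 16, so it is not binding; the market clears at p* = 16, q* = 64.
Since the control does not bind, no trades are prevented and deadweight loss is zero.

0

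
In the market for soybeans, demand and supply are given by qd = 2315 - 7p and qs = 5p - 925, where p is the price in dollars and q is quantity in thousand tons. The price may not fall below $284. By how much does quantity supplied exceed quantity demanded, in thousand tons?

168

Equilibrium: 2315 - 7p = 5p - 925, so 3240 = 12p and p* = 270, q* = 425.
Because the floor (284) lies above the market-clearing price, it is binding.
At p = 284: qd = 2315 - 7·284 = 327 and qs = 5·284 - 925 = 495.
Surplus = qs - qd = 495 - 327 = 168.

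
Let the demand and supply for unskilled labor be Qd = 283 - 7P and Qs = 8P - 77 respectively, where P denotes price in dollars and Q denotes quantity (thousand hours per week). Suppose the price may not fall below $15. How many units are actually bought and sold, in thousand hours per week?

In a free market, 283 - 7P = 8P - 77 gives the equilibrium P* = 24, Q* = 115.
The floor of 15 is below the equilibrium price 24, so it is not binding; the market clears at P* = 24, Q* = 115.

115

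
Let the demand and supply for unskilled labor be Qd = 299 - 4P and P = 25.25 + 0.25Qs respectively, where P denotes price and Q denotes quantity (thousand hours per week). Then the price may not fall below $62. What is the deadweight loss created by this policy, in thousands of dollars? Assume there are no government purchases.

576

Rearranging supply gives Qs = 4P - 101. Without the control the market clears where 299 - 4P = 4P - 101, i.e. P* = 50 and Q* = 99.
The floor of 62 is above the equilibrium price 50, so it binds.
At P = 62: Qd = 299 - 4·62 = 51 and Qs = 4·62 - 101 = 147.
Quantity traded falls to 51. At Q = 51 the demand price is (299 - 51)/4 = 62 and the supply price is (101 + 51)/4 = 38.
Deadweight loss = ½ · (62 - 38) · (99 - 51) = ½ · 24 · 48 = 576.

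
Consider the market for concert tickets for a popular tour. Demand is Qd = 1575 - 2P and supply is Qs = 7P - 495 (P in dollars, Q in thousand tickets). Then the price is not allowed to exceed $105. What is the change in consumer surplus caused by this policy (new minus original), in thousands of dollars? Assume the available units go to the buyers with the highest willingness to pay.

Equilibrium: 1575 - 2P = 7P - 495, so 2070 = 9P and P* = 230, Q* = 1115.
Since 105 < 230, the ceiling is binding.
At P = 105: Qd = 1575 - 2·105 = 1365 and Qs = 7·105 - 495 = 240.
Consumer surplus without the control is ½ · (787.5 - 230) · 1115 = 310806.25.
With the ceiling, 240 units are sold at 105 (assume they go to the highest-value buyers). The demand price at Q = 240 is 667.5, so CS = ½ · [(787.5 - 105) + (667.5 - 105)] · 240 = 149400.
Change in consumer surplus = 149400 - 310806.25 = -161406.25.

-161406.25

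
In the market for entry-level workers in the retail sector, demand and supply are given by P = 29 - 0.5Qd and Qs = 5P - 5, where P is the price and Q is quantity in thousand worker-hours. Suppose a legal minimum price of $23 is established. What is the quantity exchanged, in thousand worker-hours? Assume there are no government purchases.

Rearranging demand gives Qd = 58 - 2P. Equilibrium: 58 - 2P = 5P - 5, so 63 = 7P and P* = 9, Q* = 40.
The floor of 23 is above the equilibrium price 9, so it binds.
At P = 23: Qd = 58 - 2·23 = 12 and Qs = 5·23 - 5 = 110.
The quantity actually transacted is the short side, demand: 12.

12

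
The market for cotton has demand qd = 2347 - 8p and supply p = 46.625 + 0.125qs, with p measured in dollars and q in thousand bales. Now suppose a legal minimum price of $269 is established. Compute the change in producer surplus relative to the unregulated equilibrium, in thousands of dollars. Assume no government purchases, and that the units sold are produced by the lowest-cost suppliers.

Rearranging supply gives qs = 8p - 373. In a free market, 2347 - 8p = 8p - 373 gives the equilibrium p* = 170, q* = 987.
Because the floor (269) lies above the market-clearing price, it is binding.
At p = 269: qd = 2347 - 8·269 = 195 and qs = 8·269 - 373 = 1779.
Producer surplus without the control is ½ · (170 - 46.625) · 987 = 60885.5625.
With the floor, 195 units are sold at 269. The supply price at q = 195 is 71, so PS = ½ · [(269 - 46.625) + (269 - 71)] · 195 = 40986.5625.
Change in producer surplus = 40986.5625 - 60885.5625 = -19899.

-19899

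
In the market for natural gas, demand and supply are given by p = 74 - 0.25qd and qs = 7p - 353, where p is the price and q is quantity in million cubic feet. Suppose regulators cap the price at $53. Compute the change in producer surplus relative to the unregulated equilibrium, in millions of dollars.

-234

Rearranging demand gives qd = 296 - 4p. Setting quantity demanded equal to quantity supplied, 296 - 4p = 7p - 353, gives p* = 59 and q* = 60.
Since 53 < 59, the ceiling is binding.
At p = 53: qd = 296 - 4·53 = 84 and qs = 7·53 - 353 = 18.
Producer surplus without the control is ½ · (59 - 353/7) · 60 = 1800/7.
With the ceiling, producers sell 18 units at 53, so PS = ½ · (53 - 353/7) · 18 = 162/7.
Change in producer surplus = 162/7 - 1800/7 = -234.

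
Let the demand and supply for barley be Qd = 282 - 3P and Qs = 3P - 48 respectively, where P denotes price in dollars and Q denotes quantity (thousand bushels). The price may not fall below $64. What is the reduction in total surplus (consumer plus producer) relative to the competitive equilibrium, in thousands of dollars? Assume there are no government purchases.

243

Setting quantity demanded equal to quantity supplied, 282 - 3P = 3P - 48, gives P* = 55 and Q* = 117.
Because the floor (64) lies above the market-clearing price, it is binding.
At P = 64: Qd = 282 - 3·64 = 90 and Qs = 3·64 - 48 = 144.
Quantity traded falls to 90. At Q = 90 the demand price is (282 - 90)/3 = 64 and the supply price is (48 + 90)/3 = 46.
Deadweight loss = ½ · (64 - 46) · (117 - 90) = ½ · 18 · 27 = 243.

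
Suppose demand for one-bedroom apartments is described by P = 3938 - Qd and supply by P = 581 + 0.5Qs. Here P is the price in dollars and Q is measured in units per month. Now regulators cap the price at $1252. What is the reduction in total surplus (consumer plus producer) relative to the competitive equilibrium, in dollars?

Rearranging demand gives Qd = 3938 - P; rearranging supply gives Qs = 2P - 1162. In a free market, 3938 - P = 2P - 1162 gives the equilibrium P* = 1700, Q* = 2238.
Since 1252 < 1700, the ceiling is binding.
At P = 1252: Qd = 3938 - 1252 = 2686 and Qs = 2·1252 - 1162 = 1342.
Quantity traded falls to 1342. At Q = 1342 the demand price is 3938 - 1342 = 2596 and the supply price is (1162 + 1342)/2 = 1252.
Deadweight loss = ½ · (2596 - 1252) · (2238 - 1342) = ½ · 1344 · 896 = 602112.

602112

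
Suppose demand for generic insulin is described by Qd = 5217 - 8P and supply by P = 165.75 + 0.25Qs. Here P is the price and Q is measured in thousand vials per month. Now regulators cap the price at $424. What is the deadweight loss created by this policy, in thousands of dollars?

Rearranging supply gives Qs = 4P - 663. Without the control the market clears where 5217 - 8P = 4P - 663, i.e. P* = 490 and Q* = 1297.
The ceiling of 424 is below the equilibrium price 490, so it binds.
At P = 424: Qd = 5217 - 8·424 = 1825 and Qs = 4·424 - 663 = 1033.
Quantity traded falls to 1033. At Q = 1033 the demand price is (5217 - 1033)/8 = 523 and the supply price is (663 + 1033)/4 = 424.
Deadweight loss = ½ · (523 - 424) · (1297 - 1033) = ½ · 99 · 264 = 13068.

13068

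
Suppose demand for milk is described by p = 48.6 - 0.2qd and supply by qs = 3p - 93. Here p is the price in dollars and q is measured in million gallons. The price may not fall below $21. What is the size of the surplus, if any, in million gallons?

0

Rearranging demand gives qd = 243 - 5p. Equilibrium: 243 - 5p = 3p - 93, so 336 = 8p and p* = 42, q* = 33.
The floor of 21 is below the equilibrium price 42, so it is not binding; the market clears at p* = 42, q* = 33.
Since the control does not bind, there is no surplus.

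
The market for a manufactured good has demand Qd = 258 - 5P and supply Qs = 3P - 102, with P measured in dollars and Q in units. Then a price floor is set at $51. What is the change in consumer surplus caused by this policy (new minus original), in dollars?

-108

In a free market, 258 - 5P = 3P - 102 gives the equilibrium P* = 45, Q* = 33.
Because the floor (51) lies above the market-clearing price, it is binding.
At P = 51: Qd = 258 - 5·51 = 3 and Qs = 3·51 - 102 = 51.
Consumer surplus without the control is ½ · (51.6 - 45) · 33 = 108.9.
With the floor, consumers buy 3 units at 51, so CS = ½ · (51.6 - 51) · 3 = 0.9.
Change in consumer surplus = 0.9 - 108.9 = -108.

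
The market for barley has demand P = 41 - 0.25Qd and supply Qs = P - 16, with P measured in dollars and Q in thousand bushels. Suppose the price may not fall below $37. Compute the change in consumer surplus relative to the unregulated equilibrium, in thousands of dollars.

Rearranging demand gives Qd = 164 - 4P. Equilibrium: 164 - 4P = P - 16, so 180 = 5P and P* = 36, Q* = 20.
Since 37 > 36, the floor is binding.
At P = 37: Qd = 164 - 4·37 = 16 and Qs = 37 - 16 = 21.
Consumer surplus without the control is ½ · (41 - 36) · 20 = 50.
With the floor, consumers buy 16 units at 37, so CS = ½ · (41 - 37) · 16 = 32.
Change in consumer surplus = 32 - 50 = -18.

-18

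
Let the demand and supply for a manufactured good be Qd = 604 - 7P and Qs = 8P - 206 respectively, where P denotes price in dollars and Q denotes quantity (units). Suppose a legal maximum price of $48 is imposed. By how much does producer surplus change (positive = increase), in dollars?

-1212

In a free market, 604 - 7P = 8P - 206 gives the equilibrium P* = 54, Q* = 226.
Since 48 < 54, the ceiling is binding.
At P = 48: Qd = 604 - 7·48 = 268 and Qs = 8·48 - 206 = 178.
Producer surplus without the control is ½ · (54 - 25.75) · 226 = 3192.25.
With the ceiling, producers sell 178 units at 48, so PS = ½ · (48 - 25.75) · 178 = 1980.25.
Change in producer surplus = 1980.25 - 3192.25 = -1212.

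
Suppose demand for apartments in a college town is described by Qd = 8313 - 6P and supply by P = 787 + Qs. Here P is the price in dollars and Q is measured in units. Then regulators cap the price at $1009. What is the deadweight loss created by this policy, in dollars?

49397.25

Rearranging supply gives Qs = P - 787. Without the control the market clears where 8313 - 6P = P - 787, i.e. P* = 1300 and Q* = 513.
Since 1009 < 1300, the ceiling is binding.
At P = 1009: Qd = 8313 - 6·1009 = 2259 and Qs = 1009 - 787 = 222.
Quantity traded falls to 222. At Q = 222 the demand price is (8313 - 222)/6 = 1348.5 and the supply price is 787 + 222 = 1009.
Deadweight loss = ½ · (1348.5 - 1009) · (513 - 222) = ½ · 339.5 · 291 = 49397.25.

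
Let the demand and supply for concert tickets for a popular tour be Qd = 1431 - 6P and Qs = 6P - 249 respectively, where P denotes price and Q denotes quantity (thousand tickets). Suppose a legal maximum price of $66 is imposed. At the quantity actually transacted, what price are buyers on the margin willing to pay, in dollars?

Setting quantity demanded equal to quantity supplied, 1431 - 6P = 6P - 249, gives P* = 140 and Q* = 591.
Since 66 < 140, the ceiling is binding.
At P = 66: Qd = 1431 - 6·66 = 1035 and Qs = 6·66 - 249 = 147.
Only 147 units reach the market. On the demand curve, the marginal buyer's willingness to pay at Q = 147 is (1431 - 147)/6 = 214.

214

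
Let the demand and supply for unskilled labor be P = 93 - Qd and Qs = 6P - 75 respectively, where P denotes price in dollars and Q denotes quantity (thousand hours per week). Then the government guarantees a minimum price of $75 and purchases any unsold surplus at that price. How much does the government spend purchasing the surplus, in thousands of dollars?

26775

Rearranging demand gives Qd = 93 - P. In a free market, 93 - P = 6P - 75 gives the equilibrium P* = 24, Q* = 69.
The floor of 75 is above the equilibrium price 24, so it binds.
At P = 75: Qd = 93 - 75 = 18 and Qs = 6·75 - 75 = 375.
Surplus = Qs - Qd = 357.
Government expenditure = surplus × support price = 357 × 75 = 26775.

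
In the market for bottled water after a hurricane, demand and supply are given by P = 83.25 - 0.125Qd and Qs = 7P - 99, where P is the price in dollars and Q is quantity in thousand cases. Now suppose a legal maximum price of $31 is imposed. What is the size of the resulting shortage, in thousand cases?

300

Rearranging demand gives Qd = 666 - 8P. In a free market, 666 - 8P = 7P - 99 gives the equilibrium P* = 51, Q* = 258.
Because the ceiling (31) lies below the market-clearing price, it is binding.
At P = 31: Qd = 666 - 8·31 = 418 and Qs = 7·31 - 99 = 118.
Shortage = Qd - Qs = 418 - 118 = 300.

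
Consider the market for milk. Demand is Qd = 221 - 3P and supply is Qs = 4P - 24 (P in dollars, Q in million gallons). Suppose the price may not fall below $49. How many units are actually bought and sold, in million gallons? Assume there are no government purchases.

74

In a free market, 221 - 3P = 4P - 24 gives the equilibrium P* = 35, Q* = 116.
Because the floor (49) lies above the market-clearing price, it is binding.
At P = 49: Qd = 221 - 3·49 = 74 and Qs = 4·49 - 24 = 172.
The quantity actually transacted is the short side, demand: 74.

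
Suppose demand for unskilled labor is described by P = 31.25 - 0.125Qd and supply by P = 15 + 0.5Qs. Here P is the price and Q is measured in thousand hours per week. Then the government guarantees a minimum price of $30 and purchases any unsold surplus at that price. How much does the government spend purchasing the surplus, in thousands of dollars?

600

Rearranging demand gives Qd = 250 - 8P; rearranging supply gives Qs = 2P - 30. Setting quantity demanded equal to quantity supplied, 250 - 8P = 2P - 30, gives P* = 28 and Q* = 26.
Since 30 > 28, the floor is binding.
At P = 30: Qd = 250 - 8·30 = 10 and Qs = 2·30 - 30 = 30.
Surplus = Qs - Qd = 20.
Government expenditure = surplus × support price = 20 × 30 = 600.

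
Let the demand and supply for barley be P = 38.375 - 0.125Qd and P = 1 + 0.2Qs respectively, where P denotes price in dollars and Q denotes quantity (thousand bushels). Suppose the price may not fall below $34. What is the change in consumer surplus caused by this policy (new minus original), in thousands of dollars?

Rearranging demand gives Qd = 307 - 8P; rearranging supply gives Qs = 5P - 5. In a free market, 307 - 8P = 5P - 5 gives the equilibrium P* = 24, Q* = 115.
Since 34 > 24, the floor is binding.
At P = 34: Qd = 307 - 8·34 = 35 and Qs = 5·34 - 5 = 165.
Consumer surplus without the control is ½ · (38.375 - 24) · 115 = 826.5625.
With the floor, consumers buy 35 units at 34, so CS = ½ · (38.375 - 34) · 35 = 76.5625.
Change in consumer surplus = 76.5625 - 826.5625 = -750.

-750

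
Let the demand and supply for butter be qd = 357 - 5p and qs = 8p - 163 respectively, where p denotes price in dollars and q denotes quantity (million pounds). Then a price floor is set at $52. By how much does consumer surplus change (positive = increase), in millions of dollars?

-1524

Without the control the market clears where 357 - 5p = 8p - 163, i.e. p* = 40 and q* = 157.
Because the floor (52) lies above the market-clearing price, it is binding.
At p = 52: qd = 357 - 5·52 = 97 and qs = 8·52 - 163 = 253.
Consumer surplus without the control is ½ · (71.4 - 40) · 157 = 2464.9.
With the floor, consumers buy 97 units at 52, so CS = ½ · (71.4 - 52) · 97 = 940.9.
Change in consumer surplus = 940.9 - 2464.9 = -1524.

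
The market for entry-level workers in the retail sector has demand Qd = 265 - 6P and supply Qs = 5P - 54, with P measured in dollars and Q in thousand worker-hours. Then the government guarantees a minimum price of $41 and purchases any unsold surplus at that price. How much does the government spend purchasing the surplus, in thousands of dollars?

Without the control the market clears where 265 - 6P = 5P - 54, i.e. P* = 29 and Q* = 91.
Since 41 > 29, the floor is binding.
At P = 41: Qd = 265 - 6·41 = 19 and Qs = 5·41 - 54 = 151.
Surplus = Qs - Qd = 132.
Government expenditure = surplus × support price = 132 × 41 = 5412.

5412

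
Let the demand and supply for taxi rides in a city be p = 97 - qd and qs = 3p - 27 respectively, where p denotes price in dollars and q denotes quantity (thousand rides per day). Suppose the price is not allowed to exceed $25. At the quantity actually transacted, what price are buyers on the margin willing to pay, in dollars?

49

Rearranging demand gives qd = 97 - p. Equilibrium: 97 - p = 3p - 27, so 124 = 4p and p* = 31, q* = 66.
Since 25 < 31, the ceiling is binding.
At p = 25: qd = 97 - 25 = 72 and qs = 3·25 - 27 = 48.
Only 48 units reach the market. On the demand curve, the marginal buyer's willingness to pay at q = 48 is (97 - 48) = 49.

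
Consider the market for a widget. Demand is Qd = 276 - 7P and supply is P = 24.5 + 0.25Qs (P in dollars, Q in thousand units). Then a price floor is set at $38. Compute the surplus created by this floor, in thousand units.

44

Rearranging supply gives Qs = 4P - 98. In a free market, 276 - 7P = 4P - 98 gives the equilibrium P* = 34, Q* = 38.
The floor of 38 is above the equilibrium price 34, so it binds.
At P = 38: Qd = 276 - 7·38 = 10 and Qs = 4·38 - 98 = 54.
Surplus = Qs - Qd = 54 - 10 = 44.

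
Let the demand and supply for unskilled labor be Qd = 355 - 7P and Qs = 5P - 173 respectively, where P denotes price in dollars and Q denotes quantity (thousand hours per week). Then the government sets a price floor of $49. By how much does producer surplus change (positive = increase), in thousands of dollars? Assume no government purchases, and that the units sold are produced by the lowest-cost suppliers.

Equilibrium: 355 - 7P = 5P - 173, so 528 = 12P and P* = 44, Q* = 47.
The floor of 49 is above the equilibrium price 44, so it binds.
At P = 49: Qd = 355 - 7·49 = 12 and Qs = 5·49 - 173 = 72.
Producer surplus without the control is ½ · (44 - 34.6) · 47 = 220.9.
With the floor, 12 units are sold at 49. The supply price at Q = 12 is 37, so PS = ½ · [(49 - 34.6) + (49 - 37)] · 12 = 158.4.
Change in producer surplus = 158.4 - 220.9 = -62.5.

-62.5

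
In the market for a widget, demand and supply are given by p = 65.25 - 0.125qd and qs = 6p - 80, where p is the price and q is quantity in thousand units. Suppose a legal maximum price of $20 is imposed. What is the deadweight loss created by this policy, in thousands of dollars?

2777.25

Rearranging demand gives qd = 522 - 8p. Setting quantity demanded equal to quantity supplied, 522 - 8p = 6p - 80, gives p* = 43 and q* = 178.
Because the ceiling (20) lies below the market-clearing price, it is binding.
At p = 20: qd = 522 - 8·20 = 362 and qs = 6·20 - 80 = 40.
Quantity traded falls to 40. At q = 40 the demand price is (522 - 40)/8 = 60.25 and the supply price is (80 + 40)/6 = 20.
Deadweight loss = ½ · (60.25 - 20) · (178 - 40) = ½ · 40.25 · 138 = 2777.25.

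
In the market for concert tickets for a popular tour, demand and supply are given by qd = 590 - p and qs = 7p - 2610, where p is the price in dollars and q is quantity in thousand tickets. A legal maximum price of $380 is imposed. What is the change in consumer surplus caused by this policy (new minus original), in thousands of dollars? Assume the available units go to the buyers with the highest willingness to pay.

Without the control the market clears where 590 - p = 7p - 2610, i.e. p* = 400 and q* = 190.
The ceiling of 380 is below the equilibrium price 400, so it binds.
At p = 380: qd = 590 - 380 = 210 and qs = 7·380 - 2610 = 50.
Consumer surplus without the control is ½ · (590 - 400) · 190 = 18050.
With the ceiling, 50 units are sold at 380 (assume they go to the highest-value buyers). The demand price at q = 50 is 540, so CS = ½ · [(590 - 380) + (540 - 380)] · 50 = 9250.
Change in consumer surplus = 9250 - 18050 = -8800.

-8800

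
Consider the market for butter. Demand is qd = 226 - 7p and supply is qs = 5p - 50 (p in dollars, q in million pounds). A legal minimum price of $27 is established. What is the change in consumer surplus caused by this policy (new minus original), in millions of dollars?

-204

Equilibrium: 226 - 7p = 5p - 50, so 276 = 12p and p* = 23, q* = 65.
Because the floor (27) lies above the market-clearing price, it is binding.
At p = 27: qd = 226 - 7·27 = 37 and qs = 5·27 - 50 = 85.
Consumer surplus without the control is ½ · (226/7 - 23) · 65 = 4225/14.
With the floor, consumers buy 37 units at 27, so CS = ½ · (226/7 - 27) · 37 = 1369/14.
Change in consumer surplus = 1369/14 - 4225/14 = -204.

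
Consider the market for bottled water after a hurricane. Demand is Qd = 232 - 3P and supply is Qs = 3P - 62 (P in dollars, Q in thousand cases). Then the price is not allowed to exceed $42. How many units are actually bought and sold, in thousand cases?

64

Without the control the market clears where 232 - 3P = 3P - 62, i.e. P* = 49 and Q* = 85.
Since 42 < 49, the ceiling is binding.
At P = 42: Qd = 232 - 3·42 = 106 and Qs = 3·42 - 62 = 64.
The quantity actually transacted is the short side, supply: 64.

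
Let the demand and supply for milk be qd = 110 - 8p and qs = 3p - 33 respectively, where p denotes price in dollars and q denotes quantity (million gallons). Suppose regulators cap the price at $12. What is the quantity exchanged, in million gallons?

3

Without the control the market clears where 110 - 8p = 3p - 33, i.e. p* = 13 and q* = 6.
Since 12 < 13, the ceiling is binding.
At p = 12: qd = 110 - 8·12 = 14 and qs = 3·12 - 33 = 3.
The quantity actually transacted is the short side, supply: 3.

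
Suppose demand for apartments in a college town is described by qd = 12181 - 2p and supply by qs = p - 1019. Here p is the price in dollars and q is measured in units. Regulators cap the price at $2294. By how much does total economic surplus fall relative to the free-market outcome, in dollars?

In a free market, 12181 - 2p = p - 1019 gives the equilibrium p* = 4400, q* = 3381.
Since 2294 < 4400, the ceiling is binding.
At p = 2294: qd = 12181 - 2·2294 = 7593 and qs = 2294 - 1019 = 1275.
Quantity traded falls to 1275. At q = 1275 the demand price is (12181 - 1275)/2 = 5453 and the supply price is 1019 + 1275 = 2294.
Deadweight loss = ½ · (5453 - 2294) · (3381 - 1275) = ½ · 3159 · 2106 = 3326427.

3326427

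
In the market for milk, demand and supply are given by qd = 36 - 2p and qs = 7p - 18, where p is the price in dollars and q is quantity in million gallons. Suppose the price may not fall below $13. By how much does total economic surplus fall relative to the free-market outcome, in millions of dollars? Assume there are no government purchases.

Equilibrium: 36 - 2p = 7p - 18, so 54 = 9p and p* = 6, q* = 24.
Since 13 > 6, the floor is binding.
At p = 13: qd = 36 - 2·13 = 10 and qs = 7·13 - 18 = 73.
Quantity traded falls to 10. At q = 10 the demand price is (36 - 10)/2 = 13 and the supply price is (18 + 10)/7 = 4.
Deadweight loss = ½ · (13 - 4) · (24 - 10) = ½ · 9 · 14 = 63.

63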